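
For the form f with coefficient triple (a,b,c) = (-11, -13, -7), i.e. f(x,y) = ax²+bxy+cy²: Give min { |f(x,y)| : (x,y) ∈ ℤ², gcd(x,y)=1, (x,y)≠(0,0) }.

translate: b→-9 (≡13 mod 22), so (11,13,7)→(11,-9,5)
flip: (11,-9,5)→(5,9,11)
translate: b→-1 (≡9 mod 10), so (5,9,11)→(5,-1,7)
reduced (well bottom): (5,-1,7) with a≤c, −a<b≤a
well minimum |f| = |-5| = 5 (negative-definite)

5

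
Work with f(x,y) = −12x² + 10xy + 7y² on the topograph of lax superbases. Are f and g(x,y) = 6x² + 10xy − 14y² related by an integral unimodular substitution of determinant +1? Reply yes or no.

D₁ = 436, D₂ = 436
river cycle of f (length 30): (7, 18, -4), (-4, 14, 15), (15, 16, -3), (-3, 20, 3), (3, 16, -15), (-15, 14, 4), (4, 18, -7), (-7, 10, 12), (12, 14, -5), (-5, 16, 9), … (20 more)
river cycle of g (length 14): (-14, 18, 2), (2, 18, -14), (-14, 10, 6), (6, 14, -10), (-10, 6, 10), (10, 14, -6), (-6, 10, 14), (14, 18, -2), (-2, 18, 14), (14, 10, -6), … (4 more)
cycles differ ⇒ inequivalent

no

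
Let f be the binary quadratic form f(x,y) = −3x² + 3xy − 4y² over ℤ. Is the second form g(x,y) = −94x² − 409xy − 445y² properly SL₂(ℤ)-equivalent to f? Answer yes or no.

D₁ = -39, D₂ = -39
f is negative-definite; reduce −f:
−f: translate: b→3 (≡-3 mod 6), so (3,-3,4)→(3,3,4)
−f: reduced (well bottom): (3,3,4) with a≤c, −a<b≤a
flip sign back: reduced form of f is (-3,-3,-4)
g is negative-definite; reduce −g:
−g: translate: b→33 (≡409 mod 188), so (94,409,445)→(94,33,3)
−g: flip: (94,33,3)→(3,-33,94)
−g: translate: b→3 (≡-33 mod 6), so (3,-33,94)→(3,3,4)
−g: reduced (well bottom): (3,3,4) with a≤c, −a<b≤a
flip sign back: reduced form of g is (-3,-3,-4)
reduced forms (-3, -3, -4) vs (-3, -3, -4) ⇒ equivalent

yes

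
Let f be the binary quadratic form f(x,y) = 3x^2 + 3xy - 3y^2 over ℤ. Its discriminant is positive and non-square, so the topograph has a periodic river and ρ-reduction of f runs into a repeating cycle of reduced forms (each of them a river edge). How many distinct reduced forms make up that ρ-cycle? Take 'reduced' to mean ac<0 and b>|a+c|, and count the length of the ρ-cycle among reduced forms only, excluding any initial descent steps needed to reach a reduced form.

D = 45, ⌊√D⌋ = 6
river: ρ → (-3,3,3)
river: ρ → (3,3,-3)
ρ-cycle length = 2 (tail of 0 descent steps not counted)

2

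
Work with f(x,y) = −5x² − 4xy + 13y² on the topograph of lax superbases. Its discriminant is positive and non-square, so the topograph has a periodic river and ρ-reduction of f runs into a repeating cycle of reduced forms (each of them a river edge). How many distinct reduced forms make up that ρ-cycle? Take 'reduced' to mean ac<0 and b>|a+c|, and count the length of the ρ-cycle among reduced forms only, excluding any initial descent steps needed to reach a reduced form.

D = 276, ⌊√D⌋ = 16
descent: ρ → (13,4,-5)
descent: ρ → (-5,16,1)  [lands on river]
river: ρ → (1,16,-5)
river: ρ → (-5,14,4)
river: ρ → (4,10,-11)
river: ρ → (-11,12,3)
river: ρ → (3,12,-11)
river: ρ → (-11,10,4)
river: ρ → (4,14,-5)
ρ-cycle length = 8 (tail of 2 descent steps not counted)

8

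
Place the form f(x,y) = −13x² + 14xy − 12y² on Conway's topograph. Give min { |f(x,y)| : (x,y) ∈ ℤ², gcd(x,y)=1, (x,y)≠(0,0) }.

translate: b→12 (≡-14 mod 26), so (13,-14,12)→(13,12,11)
flip: (13,12,11)→(11,-12,13)
translate: b→10 (≡-12 mod 22), so (11,-12,13)→(11,10,12)
reduced (well bottom): (11,10,12) with a≤c, −a<b≤a
well minimum |f| = |-11| = 11 (negative-definite)

11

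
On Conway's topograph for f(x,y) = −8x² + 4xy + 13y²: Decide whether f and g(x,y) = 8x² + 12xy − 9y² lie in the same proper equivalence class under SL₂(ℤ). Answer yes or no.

D₁ = 432, D₂ = 432
river cycle of f (length 8): (-8, 20, 1), (1, 20, -8), (-8, 12, 9), (9, 6, -11), (-11, 16, 4), (4, 16, -11), (-11, 6, 9), (9, 12, -8)
river cycle of g (length 8): (-9, 6, 11), (11, 16, -4), (-4, 16, 11), (11, 6, -9), (-9, 12, 8), (8, 20, -1), (-1, 20, 8), (8, 12, -9)
cycles differ ⇒ inequivalent

no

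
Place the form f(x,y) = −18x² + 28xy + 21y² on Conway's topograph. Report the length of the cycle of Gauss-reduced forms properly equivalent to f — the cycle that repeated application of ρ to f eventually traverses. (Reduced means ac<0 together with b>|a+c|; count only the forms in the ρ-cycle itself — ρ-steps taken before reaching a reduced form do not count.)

D = 2296, ⌊√D⌋ = 47
river: ρ → (21,14,-25)
river: ρ → (-25,36,10)
river: ρ → (10,44,-9)
river: ρ → (-9,46,5)
river: ρ → (5,44,-18)
river: ρ → (-18,28,21)
ρ-cycle length = 6 (tail of 0 descent steps not counted)

6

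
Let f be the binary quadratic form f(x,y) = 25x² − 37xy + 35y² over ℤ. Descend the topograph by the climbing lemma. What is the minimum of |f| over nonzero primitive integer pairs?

translate: b→13 (≡-37 mod 50), so (25,-37,35)→(25,13,23)
flip: (25,13,23)→(23,-13,25)
reduced (well bottom): (23,-13,25) with a≤c, −a<b≤a
well minimum = a = 23

23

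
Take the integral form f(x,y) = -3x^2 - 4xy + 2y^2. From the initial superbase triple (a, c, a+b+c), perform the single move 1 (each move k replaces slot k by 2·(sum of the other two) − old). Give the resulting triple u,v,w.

start (-3,2,-5) = (f(1,0),f(0,1),f(1,1))
replace slot 1: 2·(2+(-5)) − (-3) = -3 → (-3,2,-5)

-3,2,-5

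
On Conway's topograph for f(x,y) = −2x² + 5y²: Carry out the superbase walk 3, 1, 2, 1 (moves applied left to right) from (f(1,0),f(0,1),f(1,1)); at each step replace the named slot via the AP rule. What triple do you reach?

start (-2,5,3) = (f(1,0),f(0,1),f(1,1))
replace slot 3: 2·((-2)+5) − 3 = 3 → (-2,5,3)
replace slot 1: 2·(5+3) − (-2) = 18 → (18,5,3)
replace slot 2: 2·(18+3) − 5 = 37 → (18,37,3)
replace slot 1: 2·(37+3) − 18 = 62 → (62,37,3)

62,37,3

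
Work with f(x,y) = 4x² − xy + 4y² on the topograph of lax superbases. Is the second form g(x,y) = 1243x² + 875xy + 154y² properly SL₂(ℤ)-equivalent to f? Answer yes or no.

D₁ = -63, D₂ = -63
f: flip: (4,-1,4)→(4,1,4)
f: reduced (well bottom): (4,1,4) with a≤c, −a<b≤a
g: flip: (1243,875,154)→(154,-875,1243)
g: translate: b→49 (≡-875 mod 308), so (154,-875,1243)→(154,49,4)
g: flip: (154,49,4)→(4,-49,154)
g: translate: b→-1 (≡-49 mod 8), so (4,-49,154)→(4,-1,4)
g: flip: (4,-1,4)→(4,1,4)
g: reduced (well bottom): (4,1,4) with a≤c, −a<b≤a
reduced forms (4, 1, 4) vs (4, 1, 4) ⇒ equivalent

yes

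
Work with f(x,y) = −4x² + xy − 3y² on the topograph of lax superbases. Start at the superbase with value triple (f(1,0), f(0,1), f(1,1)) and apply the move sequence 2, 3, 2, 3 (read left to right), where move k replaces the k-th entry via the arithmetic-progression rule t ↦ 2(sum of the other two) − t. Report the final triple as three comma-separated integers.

start (-4,-3,-6) = (f(1,0),f(0,1),f(1,1))
replace slot 2: 2·((-4)+(-6)) − (-3) = -17 → (-4,-17,-6)
replace slot 3: 2·((-4)+(-17)) − (-6) = -36 → (-4,-17,-36)
replace slot 2: 2·((-4)+(-36)) − (-17) = -63 → (-4,-63,-36)
replace slot 3: 2·((-4)+(-63)) − (-36) = -98 → (-4,-63,-98)

-4,-63,-98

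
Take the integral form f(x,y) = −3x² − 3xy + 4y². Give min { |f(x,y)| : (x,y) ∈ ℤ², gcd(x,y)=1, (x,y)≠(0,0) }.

descent: ρ → (4,3,-3)  [lands on river]
river: ρ → (-3,3,4)
river: ρ → (4,5,-2)
river: ρ → (-2,7,1)
river: ρ → (1,7,-2)
river: ρ → (-2,5,4)
closes: descent 1, river 6
min |a| on river = 1

1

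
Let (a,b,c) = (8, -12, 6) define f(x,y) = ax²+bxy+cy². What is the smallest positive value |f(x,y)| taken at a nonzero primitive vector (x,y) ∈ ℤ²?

translate: b→4 (≡-12 mod 16), so (8,-12,6)→(8,4,2)
flip: (8,4,2)→(2,-4,8)
translate: b→0 (≡-4 mod 4), so (2,-4,8)→(2,0,6)
reduced (well bottom): (2,0,6) with a≤c, −a<b≤a
well minimum = a = 2

2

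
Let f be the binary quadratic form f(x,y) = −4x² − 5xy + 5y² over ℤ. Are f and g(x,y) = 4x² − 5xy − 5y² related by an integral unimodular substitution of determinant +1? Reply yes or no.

D₁ = 105, D₂ = 105
river cycle of f (length 6): (5, 5, -4), (-4, 3, 6), (6, 9, -1), (-1, 9, 6), (6, 3, -4), (-4, 5, 5)
river cycle of g (length 6): (-5, 5, 4), (4, 3, -6), (-6, 9, 1), (1, 9, -6), (-6, 3, 4), (4, 5, -5)
cycles differ ⇒ inequivalent

no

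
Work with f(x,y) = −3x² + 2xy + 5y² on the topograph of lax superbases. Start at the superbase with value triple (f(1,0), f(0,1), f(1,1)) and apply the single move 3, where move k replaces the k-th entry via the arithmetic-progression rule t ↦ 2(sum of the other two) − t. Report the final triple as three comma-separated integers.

start (-3,5,4) = (f(1,0),f(0,1),f(1,1))
replace slot 3: 2·((-3)+5) − 4 = 0 → (-3,5,0)

-3,5,0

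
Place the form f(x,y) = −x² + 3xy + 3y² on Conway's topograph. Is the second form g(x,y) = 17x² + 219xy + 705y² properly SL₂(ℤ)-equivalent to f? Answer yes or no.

D₁ = 21, D₂ = 21
river cycle of f (length 2): (3, 3, -1), (-1, 3, 3)
river cycle of g (length 2): (3, 3, -1), (-1, 3, 3)
cycles coincide ⇒ equivalent

yes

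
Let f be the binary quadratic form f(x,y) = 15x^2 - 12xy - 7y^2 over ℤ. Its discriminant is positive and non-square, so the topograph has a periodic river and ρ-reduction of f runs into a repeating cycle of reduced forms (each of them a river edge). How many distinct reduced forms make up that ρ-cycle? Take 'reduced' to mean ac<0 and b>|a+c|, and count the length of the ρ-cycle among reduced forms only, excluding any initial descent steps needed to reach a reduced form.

D = 564, ⌊√D⌋ = 23
descent: ρ → (-7,12,15)  [lands on river]
river: ρ → (15,18,-4)
river: ρ → (-4,22,5)
river: ρ → (5,18,-12)
river: ρ → (-12,6,11)
river: ρ → (11,16,-7)
ρ-cycle length = 6 (tail of 1 descent step not counted)

6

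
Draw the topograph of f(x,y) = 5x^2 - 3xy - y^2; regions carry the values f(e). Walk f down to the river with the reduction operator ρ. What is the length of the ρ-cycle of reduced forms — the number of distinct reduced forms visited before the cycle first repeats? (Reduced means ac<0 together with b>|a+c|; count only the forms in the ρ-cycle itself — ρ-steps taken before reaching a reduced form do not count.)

D = 29, ⌊√D⌋ = 5
descent: ρ → (-1,5,1)  [lands on river]
river: ρ → (1,5,-1)
ρ-cycle length = 2 (tail of 1 descent step not counted)

2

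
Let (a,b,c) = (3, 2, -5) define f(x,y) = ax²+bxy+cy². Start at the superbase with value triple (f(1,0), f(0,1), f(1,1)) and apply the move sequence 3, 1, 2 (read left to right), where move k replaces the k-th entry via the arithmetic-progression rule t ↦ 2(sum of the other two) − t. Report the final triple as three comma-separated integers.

start (3,-5,0) = (f(1,0),f(0,1),f(1,1))
replace slot 3: 2·(3+(-5)) − 0 = -4 → (3,-5,-4)
replace slot 1: 2·((-5)+(-4)) − 3 = -21 → (-21,-5,-4)
replace slot 2: 2·((-21)+(-4)) − (-5) = -45 → (-21,-45,-4)

-21,-45,-4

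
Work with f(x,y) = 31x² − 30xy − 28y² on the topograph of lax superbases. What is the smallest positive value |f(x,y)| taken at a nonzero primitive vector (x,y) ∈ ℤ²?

descent: ρ → (-28,30,31)  [lands on river]
river: ρ → (31,32,-27)
river: ρ → (-27,22,36)
river: ρ → (36,50,-13)
river: ρ → (-13,54,28)
river: ρ → (28,58,-9)
river: ρ → (-9,50,52)
river: ρ → (52,54,-7)
river: ρ → (-7,58,36)
river: ρ → (36,14,-29)
river: ρ → (-29,44,21)
river: ρ → (21,40,-33)
river: ρ → (-33,26,28)
river: ρ → (28,30,-31)
river: ρ → (-31,32,27)
river: ρ → (27,22,-36)
river: ρ → (-36,50,13)
river: ρ → (13,54,-28)
river: ρ → (-28,58,9)
river: ρ → (9,50,-52)
river: ρ → (-52,54,7)
river: ρ → (7,58,-36)
river: ρ → (-36,14,29)
river: ρ → (29,44,-21)
river: ρ → (-21,40,33)
river: ρ → (33,26,-28)
closes: descent 1, river 26
min |a| on river = 7

7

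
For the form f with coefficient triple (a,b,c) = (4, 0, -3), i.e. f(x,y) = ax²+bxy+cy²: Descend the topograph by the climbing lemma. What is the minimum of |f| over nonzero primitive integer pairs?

descent: ρ → (-3,6,1)  [lands on river]
river: ρ → (1,6,-3)
closes: descent 1, river 2
min |a| on river = 1

1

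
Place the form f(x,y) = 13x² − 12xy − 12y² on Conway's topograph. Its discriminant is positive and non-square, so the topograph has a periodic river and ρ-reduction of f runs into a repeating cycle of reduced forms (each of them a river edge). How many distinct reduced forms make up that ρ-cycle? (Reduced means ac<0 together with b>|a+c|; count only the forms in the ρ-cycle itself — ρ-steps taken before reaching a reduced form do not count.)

D = 768, ⌊√D⌋ = 27
descent: ρ → (-12,12,13)  [lands on river]
river: ρ → (13,14,-11)
river: ρ → (-11,8,16)
river: ρ → (16,24,-3)
river: ρ → (-3,24,16)
river: ρ → (16,8,-11)
river: ρ → (-11,14,13)
river: ρ → (13,12,-12)
ρ-cycle length = 8 (tail of 1 descent step not counted)

8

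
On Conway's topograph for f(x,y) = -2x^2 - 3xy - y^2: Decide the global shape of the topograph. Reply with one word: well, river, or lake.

D = b²−4ac = (-3)² − 4·(-2)·(-1) = 1
D = 1² is a perfect square ⇒ form factors over ℤ ⇒ lakes

lake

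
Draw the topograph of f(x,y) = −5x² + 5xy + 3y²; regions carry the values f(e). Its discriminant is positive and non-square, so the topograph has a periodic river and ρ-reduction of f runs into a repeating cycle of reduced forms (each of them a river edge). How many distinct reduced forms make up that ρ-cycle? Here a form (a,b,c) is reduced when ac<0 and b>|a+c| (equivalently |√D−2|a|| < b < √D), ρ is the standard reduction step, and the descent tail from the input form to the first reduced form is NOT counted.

D = 85, ⌊√D⌋ = 9
river: ρ → (3,7,-3)
river: ρ → (-3,5,5)
river: ρ → (5,5,-3)
river: ρ → (-3,7,3)
river: ρ → (3,5,-5)
river: ρ → (-5,5,3)
ρ-cycle length = 6 (tail of 0 descent steps not counted)

6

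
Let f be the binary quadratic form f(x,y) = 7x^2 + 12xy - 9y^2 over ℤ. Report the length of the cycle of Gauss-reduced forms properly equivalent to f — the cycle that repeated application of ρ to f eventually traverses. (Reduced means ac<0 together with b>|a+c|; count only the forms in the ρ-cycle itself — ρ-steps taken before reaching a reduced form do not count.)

D = 396, ⌊√D⌋ = 19
river: ρ → (-9,6,10)
river: ρ → (10,14,-5)
river: ρ → (-5,16,7)
river: ρ → (7,12,-9)
ρ-cycle length = 4 (tail of 0 descent steps not counted)

4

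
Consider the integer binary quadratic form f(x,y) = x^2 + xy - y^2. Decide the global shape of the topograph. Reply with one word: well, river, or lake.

D = b²−4ac = 1² − 4·1·(-1) = 5
D > 0 non-square ⇒ indefinite ⇒ periodic river

river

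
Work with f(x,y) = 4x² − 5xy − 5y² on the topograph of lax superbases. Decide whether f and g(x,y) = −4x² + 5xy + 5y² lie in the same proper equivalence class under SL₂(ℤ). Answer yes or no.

D₁ = 105, D₂ = 105
river cycle of f (length 6): (-5, 5, 4), (4, 3, -6), (-6, 9, 1), (1, 9, -6), (-6, 3, 4), (4, 5, -5)
river cycle of g (length 6): (5, 5, -4), (-4, 3, 6), (6, 9, -1), (-1, 9, 6), (6, 3, -4), (-4, 5, 5)
cycles differ ⇒ inequivalent

no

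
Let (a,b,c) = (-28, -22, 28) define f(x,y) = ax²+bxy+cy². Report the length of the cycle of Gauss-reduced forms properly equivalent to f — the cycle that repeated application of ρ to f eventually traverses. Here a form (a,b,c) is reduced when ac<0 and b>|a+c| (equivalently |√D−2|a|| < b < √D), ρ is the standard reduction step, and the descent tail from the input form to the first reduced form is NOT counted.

D = 3620, ⌊√D⌋ = 60
descent: ρ → (28,22,-28)  [lands on river]
river: ρ → (-28,34,22)
river: ρ → (22,54,-8)
river: ρ → (-8,58,8)
river: ρ → (8,54,-22)
river: ρ → (-22,34,28)
ρ-cycle length = 6 (tail of 1 descent step not counted)

6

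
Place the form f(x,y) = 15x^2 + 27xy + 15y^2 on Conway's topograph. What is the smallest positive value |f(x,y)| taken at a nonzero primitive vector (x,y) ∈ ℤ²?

translate: b→-3 (≡27 mod 30), so (15,27,15)→(15,-3,3)
flip: (15,-3,3)→(3,3,15)
reduced (well bottom): (3,3,15) with a≤c, −a<b≤a
well minimum = a = 3

3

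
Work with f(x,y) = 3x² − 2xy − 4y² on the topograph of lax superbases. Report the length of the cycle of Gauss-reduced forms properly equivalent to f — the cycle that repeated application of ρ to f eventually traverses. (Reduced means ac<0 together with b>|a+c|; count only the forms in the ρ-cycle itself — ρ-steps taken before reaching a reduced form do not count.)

D = 52, ⌊√D⌋ = 7
descent: ρ → (-4,2,3)  [lands on river]
river: ρ → (3,4,-3)
river: ρ → (-3,2,4)
river: ρ → (4,6,-1)
river: ρ → (-1,6,4)
river: ρ → (4,2,-3)
river: ρ → (-3,4,3)
river: ρ → (3,2,-4)
river: ρ → (-4,6,1)
river: ρ → (1,6,-4)
ρ-cycle length = 10 (tail of 1 descent step not counted)

10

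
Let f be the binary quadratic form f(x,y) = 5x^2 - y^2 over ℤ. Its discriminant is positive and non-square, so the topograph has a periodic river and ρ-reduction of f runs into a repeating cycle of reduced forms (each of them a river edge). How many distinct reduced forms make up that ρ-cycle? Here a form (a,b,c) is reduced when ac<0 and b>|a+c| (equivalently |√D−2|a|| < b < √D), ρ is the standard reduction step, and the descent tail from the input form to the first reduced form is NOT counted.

D = 20, ⌊√D⌋ = 4
descent: ρ → (-1,4,1)  [lands on river]
river: ρ → (1,4,-1)
ρ-cycle length = 2 (tail of 1 descent step not counted)

2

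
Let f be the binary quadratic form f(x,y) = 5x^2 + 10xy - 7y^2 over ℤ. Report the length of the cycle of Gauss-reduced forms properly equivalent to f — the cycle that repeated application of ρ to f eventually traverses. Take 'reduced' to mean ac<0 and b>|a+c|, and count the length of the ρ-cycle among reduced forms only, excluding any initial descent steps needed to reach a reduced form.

D = 240, ⌊√D⌋ = 15
river: ρ → (-7,4,8)
river: ρ → (8,12,-3)
river: ρ → (-3,12,8)
river: ρ → (8,4,-7)
river: ρ → (-7,10,5)
river: ρ → (5,10,-7)
ρ-cycle length = 6 (tail of 0 descent steps not counted)

6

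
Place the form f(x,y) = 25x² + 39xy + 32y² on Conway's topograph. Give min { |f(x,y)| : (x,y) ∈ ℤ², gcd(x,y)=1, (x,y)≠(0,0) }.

translate: b→-11 (≡39 mod 50), so (25,39,32)→(25,-11,18)
flip: (25,-11,18)→(18,11,25)
reduced (well bottom): (18,11,25) with a≤c, −a<b≤a
well minimum = a = 18

18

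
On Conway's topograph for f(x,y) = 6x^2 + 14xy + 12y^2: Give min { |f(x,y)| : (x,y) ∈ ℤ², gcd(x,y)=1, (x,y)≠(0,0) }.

translate: b→2 (≡14 mod 12), so (6,14,12)→(6,2,4)
flip: (6,2,4)→(4,-2,6)
reduced (well bottom): (4,-2,6) with a≤c, −a<b≤a
well minimum = a = 4

4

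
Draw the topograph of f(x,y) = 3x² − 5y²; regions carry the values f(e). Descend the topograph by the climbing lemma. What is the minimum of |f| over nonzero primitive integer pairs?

descent: ρ → (-5,0,3)
descent: ρ → (3,6,-2)  [lands on river]
river: ρ → (-2,6,3)
closes: descent 2, river 2
min |a| on river = 2

2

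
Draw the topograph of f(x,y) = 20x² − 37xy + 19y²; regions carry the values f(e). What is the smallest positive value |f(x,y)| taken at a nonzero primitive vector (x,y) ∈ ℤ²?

translate: b→3 (≡-37 mod 40), so (20,-37,19)→(20,3,2)
flip: (20,3,2)→(2,-3,20)
translate: b→1 (≡-3 mod 4), so (2,-3,20)→(2,1,19)
reduced (well bottom): (2,1,19) with a≤c, −a<b≤a
well minimum = a = 2

2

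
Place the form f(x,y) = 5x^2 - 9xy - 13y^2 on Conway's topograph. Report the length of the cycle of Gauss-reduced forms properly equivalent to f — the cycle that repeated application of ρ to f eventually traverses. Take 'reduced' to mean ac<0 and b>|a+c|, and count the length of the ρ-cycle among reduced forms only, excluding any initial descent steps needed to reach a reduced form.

D = 341, ⌊√D⌋ = 18
descent: ρ → (-13,9,5)  [lands on river]
river: ρ → (5,11,-11)
river: ρ → (-11,11,5)
river: ρ → (5,9,-13)
river: ρ → (-13,17,1)
river: ρ → (1,17,-13)
ρ-cycle length = 6 (tail of 1 descent step not counted)

6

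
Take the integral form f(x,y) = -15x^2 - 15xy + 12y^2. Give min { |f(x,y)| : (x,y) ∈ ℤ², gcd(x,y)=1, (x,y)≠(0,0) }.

descent: ρ → (12,15,-15)  [lands on river]
river: ρ → (-15,15,12)
river: ρ → (12,9,-18)
river: ρ → (-18,27,3)
river: ρ → (3,27,-18)
river: ρ → (-18,9,12)
closes: descent 1, river 6
min |a| on river = 3

3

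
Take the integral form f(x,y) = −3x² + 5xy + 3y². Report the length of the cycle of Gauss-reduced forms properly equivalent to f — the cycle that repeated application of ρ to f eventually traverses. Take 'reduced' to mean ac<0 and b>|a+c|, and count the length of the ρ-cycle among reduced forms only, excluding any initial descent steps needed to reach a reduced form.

D = 61, ⌊√D⌋ = 7
river: ρ → (3,7,-1)
river: ρ → (-1,7,3)
river: ρ → (3,5,-3)
river: ρ → (-3,7,1)
river: ρ → (1,7,-3)
river: ρ → (-3,5,3)
ρ-cycle length = 6 (tail of 0 descent steps not counted)

6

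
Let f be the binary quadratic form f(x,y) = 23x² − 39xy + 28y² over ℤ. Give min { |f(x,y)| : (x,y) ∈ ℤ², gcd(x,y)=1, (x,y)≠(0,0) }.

translate: b→7 (≡-39 mod 46), so (23,-39,28)→(23,7,12)
flip: (23,7,12)→(12,-7,23)
reduced (well bottom): (12,-7,23) with a≤c, −a<b≤a
well minimum = a = 12

12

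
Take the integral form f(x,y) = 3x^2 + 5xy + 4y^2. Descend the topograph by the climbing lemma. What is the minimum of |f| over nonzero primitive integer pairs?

translate: b→-1 (≡5 mod 6), so (3,5,4)→(3,-1,2)
flip: (3,-1,2)→(2,1,3)
reduced (well bottom): (2,1,3) with a≤c, −a<b≤a
well minimum = a = 2

2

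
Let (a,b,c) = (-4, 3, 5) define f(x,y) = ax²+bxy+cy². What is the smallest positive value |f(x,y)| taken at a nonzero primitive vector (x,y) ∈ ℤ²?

river: ρ → (5,7,-2)
river: ρ → (-2,9,1)
river: ρ → (1,9,-2)
river: ρ → (-2,7,5)
river: ρ → (5,3,-4)
river: ρ → (-4,5,4)
river: ρ → (4,3,-5)
river: ρ → (-5,7,2)
river: ρ → (2,9,-1)
river: ρ → (-1,9,2)
river: ρ → (2,7,-5)
river: ρ → (-5,3,4)
river: ρ → (4,5,-4)
river: ρ → (-4,3,5)
closes: descent 0, river 14
min |a| on river = 1

1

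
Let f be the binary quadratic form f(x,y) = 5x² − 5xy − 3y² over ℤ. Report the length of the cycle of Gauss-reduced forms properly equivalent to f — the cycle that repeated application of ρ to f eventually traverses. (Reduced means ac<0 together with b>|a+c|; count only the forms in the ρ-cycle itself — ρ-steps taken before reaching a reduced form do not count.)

D = 85, ⌊√D⌋ = 9
descent: ρ → (-3,5,5)  [lands on river]
river: ρ → (5,5,-3)
river: ρ → (-3,7,3)
river: ρ → (3,5,-5)
river: ρ → (-5,5,3)
river: ρ → (3,7,-3)
ρ-cycle length = 6 (tail of 1 descent step not counted)

6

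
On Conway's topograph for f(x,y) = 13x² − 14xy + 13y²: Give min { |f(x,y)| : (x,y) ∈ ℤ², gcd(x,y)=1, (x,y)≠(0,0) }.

translate: b→12 (≡-14 mod 26), so (13,-14,13)→(13,12,12)
flip: (13,12,12)→(12,-12,13)
translate: b→12 (≡-12 mod 24), so (12,-12,13)→(12,12,13)
reduced (well bottom): (12,12,13) with a≤c, −a<b≤a
well minimum = a = 12

12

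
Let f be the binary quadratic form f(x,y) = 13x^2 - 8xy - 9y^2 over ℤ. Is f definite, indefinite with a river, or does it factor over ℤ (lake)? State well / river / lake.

D = b²−4ac = (-8)² − 4·13·(-9) = 532
D > 0 non-square ⇒ indefinite ⇒ periodic river

river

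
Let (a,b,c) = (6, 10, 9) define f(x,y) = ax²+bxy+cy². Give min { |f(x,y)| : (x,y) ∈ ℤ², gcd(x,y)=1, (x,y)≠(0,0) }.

translate: b→-2 (≡10 mod 12), so (6,10,9)→(6,-2,5)
flip: (6,-2,5)→(5,2,6)
reduced (well bottom): (5,2,6) with a≤c, −a<b≤a
well minimum = a = 5

5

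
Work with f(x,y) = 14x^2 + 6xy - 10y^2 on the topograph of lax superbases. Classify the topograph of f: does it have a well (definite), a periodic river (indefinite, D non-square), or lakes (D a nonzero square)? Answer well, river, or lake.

D = b²−4ac = 6² − 4·14·(-10) = 596
D > 0 non-square ⇒ indefinite ⇒ periodic river

river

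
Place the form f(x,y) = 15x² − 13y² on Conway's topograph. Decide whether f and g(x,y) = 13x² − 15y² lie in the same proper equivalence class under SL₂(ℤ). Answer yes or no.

D₁ = 780, D₂ = 780
river cycle of f (length 2): (-13, 26, 2), (2, 26, -13)
river cycle of g (length 2): (13, 26, -2), (-2, 26, 13)
cycles differ ⇒ inequivalent

no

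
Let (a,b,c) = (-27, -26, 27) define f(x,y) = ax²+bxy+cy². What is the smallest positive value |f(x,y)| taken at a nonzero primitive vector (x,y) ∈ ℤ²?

descent: ρ → (27,26,-27)  [lands on river]
river: ρ → (-27,28,26)
river: ρ → (26,24,-29)
river: ρ → (-29,34,21)
river: ρ → (21,50,-13)
river: ρ → (-13,54,13)
river: ρ → (13,50,-21)
river: ρ → (-21,34,29)
river: ρ → (29,24,-26)
river: ρ → (-26,28,27)
closes: descent 1, river 10
min |a| on river = 13

13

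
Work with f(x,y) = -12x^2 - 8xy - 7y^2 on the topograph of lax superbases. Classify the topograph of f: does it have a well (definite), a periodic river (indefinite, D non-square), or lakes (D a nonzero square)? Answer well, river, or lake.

D = b²−4ac = (-8)² − 4·(-12)·(-7) = -272
D < 0 ⇒ definite ⇒ every region one sign ⇒ single well

well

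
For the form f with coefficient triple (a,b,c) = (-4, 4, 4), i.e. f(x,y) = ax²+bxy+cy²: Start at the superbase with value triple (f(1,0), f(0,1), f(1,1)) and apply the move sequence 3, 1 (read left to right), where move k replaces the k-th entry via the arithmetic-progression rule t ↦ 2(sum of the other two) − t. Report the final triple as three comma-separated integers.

start (-4,4,4) = (f(1,0),f(0,1),f(1,1))
replace slot 3: 2·((-4)+4) − 4 = -4 → (-4,4,-4)
replace slot 1: 2·(4+(-4)) − (-4) = 4 → (4,4,-4)

4,4,-4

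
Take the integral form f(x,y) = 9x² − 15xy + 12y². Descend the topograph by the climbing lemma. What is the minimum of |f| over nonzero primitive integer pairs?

translate: b→3 (≡-15 mod 18), so (9,-15,12)→(9,3,6)
flip: (9,3,6)→(6,-3,9)
reduced (well bottom): (6,-3,9) with a≤c, −a<b≤a
well minimum = a = 6

6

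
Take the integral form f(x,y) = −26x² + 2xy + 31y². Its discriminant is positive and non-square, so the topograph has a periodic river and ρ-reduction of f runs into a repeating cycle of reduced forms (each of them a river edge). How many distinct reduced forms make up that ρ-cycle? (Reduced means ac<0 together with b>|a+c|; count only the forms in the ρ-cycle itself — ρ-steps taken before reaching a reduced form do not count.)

D = 3228, ⌊√D⌋ = 56
descent: ρ → (31,-2,-26)
descent: ρ → (-26,54,3)  [lands on river]
river: ρ → (3,54,-26)
river: ρ → (-26,50,7)
river: ρ → (7,48,-33)
river: ρ → (-33,18,22)
river: ρ → (22,26,-29)
river: ρ → (-29,32,19)
river: ρ → (19,44,-17)
river: ρ → (-17,24,39)
river: ρ → (39,54,-2)
river: ρ → (-2,54,39)
river: ρ → (39,24,-17)
river: ρ → (-17,44,19)
river: ρ → (19,32,-29)
river: ρ → (-29,26,22)
river: ρ → (22,18,-33)
river: ρ → (-33,48,7)
river: ρ → (7,50,-26)
ρ-cycle length = 18 (tail of 2 descent steps not counted)

18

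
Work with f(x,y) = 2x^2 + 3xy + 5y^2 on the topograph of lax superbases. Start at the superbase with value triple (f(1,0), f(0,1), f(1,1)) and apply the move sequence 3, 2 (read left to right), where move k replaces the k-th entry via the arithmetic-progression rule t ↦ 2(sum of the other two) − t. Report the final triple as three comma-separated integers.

start (2,5,10) = (f(1,0),f(0,1),f(1,1))
replace slot 3: 2·(2+5) − 10 = 4 → (2,5,4)
replace slot 2: 2·(2+4) − 5 = 7 → (2,7,4)

2,7,4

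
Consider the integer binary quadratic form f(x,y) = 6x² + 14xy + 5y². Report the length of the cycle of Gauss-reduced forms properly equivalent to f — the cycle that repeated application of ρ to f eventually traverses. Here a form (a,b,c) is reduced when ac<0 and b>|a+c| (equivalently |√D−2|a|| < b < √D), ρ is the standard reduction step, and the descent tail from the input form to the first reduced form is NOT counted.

D = 76, ⌊√D⌋ = 8
descent: ρ → (5,6,-2)  [lands on river]
river: ρ → (-2,6,5)
river: ρ → (5,4,-3)
river: ρ → (-3,8,1)
river: ρ → (1,8,-3)
river: ρ → (-3,4,5)
ρ-cycle length = 6 (tail of 1 descent step not counted)

6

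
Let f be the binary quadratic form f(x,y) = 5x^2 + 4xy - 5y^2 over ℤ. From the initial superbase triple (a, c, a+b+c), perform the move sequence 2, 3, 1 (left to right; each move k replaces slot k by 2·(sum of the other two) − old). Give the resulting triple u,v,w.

start (5,-5,4) = (f(1,0),f(0,1),f(1,1))
replace slot 2: 2·(5+4) − (-5) = 23 → (5,23,4)
replace slot 3: 2·(5+23) − 4 = 52 → (5,23,52)
replace slot 1: 2·(23+52) − 5 = 145 → (145,23,52)

145,23,52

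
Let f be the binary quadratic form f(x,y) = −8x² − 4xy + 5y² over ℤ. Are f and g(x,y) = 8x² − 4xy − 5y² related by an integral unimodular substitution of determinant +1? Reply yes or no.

D₁ = 176, D₂ = 176
river cycle of f (length 8): (5, 4, -8), (-8, 12, 1), (1, 12, -8), (-8, 4, 5), (5, 6, -7), (-7, 8, 4), (4, 8, -7), (-7, 6, 5)
river cycle of g (length 8): (-5, 4, 8), (8, 12, -1), (-1, 12, 8), (8, 4, -5), (-5, 6, 7), (7, 8, -4), (-4, 8, 7), (7, 6, -5)
cycles differ ⇒ inequivalent

no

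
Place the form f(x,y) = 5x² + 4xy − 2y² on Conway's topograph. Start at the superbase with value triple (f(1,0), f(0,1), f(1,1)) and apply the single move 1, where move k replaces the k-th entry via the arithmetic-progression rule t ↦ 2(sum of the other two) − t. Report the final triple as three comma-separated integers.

start (5,-2,7) = (f(1,0),f(0,1),f(1,1))
replace slot 1: 2·((-2)+7) − 5 = 5 → (5,-2,7)

5,-2,7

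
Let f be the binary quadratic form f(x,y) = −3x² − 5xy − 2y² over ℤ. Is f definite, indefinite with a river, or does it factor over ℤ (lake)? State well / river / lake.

D = b²−4ac = (-5)² − 4·(-3)·(-2) = 1
D = 1² is a perfect square ⇒ form factors over ℤ ⇒ lakes

lake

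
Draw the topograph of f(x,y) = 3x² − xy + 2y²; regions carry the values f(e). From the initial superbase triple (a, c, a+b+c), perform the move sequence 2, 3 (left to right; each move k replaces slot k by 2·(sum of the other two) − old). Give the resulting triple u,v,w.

start (3,2,4) = (f(1,0),f(0,1),f(1,1))
replace slot 2: 2·(3+4) − 2 = 12 → (3,12,4)
replace slot 3: 2·(3+12) − 4 = 26 → (3,12,26)

3,12,26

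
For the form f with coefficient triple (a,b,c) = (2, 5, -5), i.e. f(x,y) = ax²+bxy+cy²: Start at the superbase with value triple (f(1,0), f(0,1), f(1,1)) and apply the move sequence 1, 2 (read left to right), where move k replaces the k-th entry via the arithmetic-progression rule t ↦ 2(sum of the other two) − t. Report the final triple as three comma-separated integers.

start (2,-5,2) = (f(1,0),f(0,1),f(1,1))
replace slot 1: 2·((-5)+2) − 2 = -8 → (-8,-5,2)
replace slot 2: 2·((-8)+2) − (-5) = -7 → (-8,-7,2)

-8,-7,2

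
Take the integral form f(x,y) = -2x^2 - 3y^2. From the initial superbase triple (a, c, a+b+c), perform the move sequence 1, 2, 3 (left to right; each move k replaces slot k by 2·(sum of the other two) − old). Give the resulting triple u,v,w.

start (-2,-3,-5) = (f(1,0),f(0,1),f(1,1))
replace slot 1: 2·((-3)+(-5)) − (-2) = -14 → (-14,-3,-5)
replace slot 2: 2·((-14)+(-5)) − (-3) = -35 → (-14,-35,-5)
replace slot 3: 2·((-14)+(-35)) − (-5) = -93 → (-14,-35,-93)

-14,-35,-93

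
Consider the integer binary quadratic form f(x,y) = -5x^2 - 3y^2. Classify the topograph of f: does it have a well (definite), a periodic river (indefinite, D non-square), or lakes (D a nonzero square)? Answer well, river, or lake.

D = b²−4ac = 0² − 4·(-5)·(-3) = -60
D < 0 ⇒ definite ⇒ every region one sign ⇒ single well

well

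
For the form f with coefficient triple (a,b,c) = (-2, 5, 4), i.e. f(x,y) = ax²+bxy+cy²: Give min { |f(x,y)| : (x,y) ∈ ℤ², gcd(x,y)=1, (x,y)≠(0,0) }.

river: ρ → (4,3,-3)
river: ρ → (-3,3,4)
river: ρ → (4,5,-2)
river: ρ → (-2,7,1)
river: ρ → (1,7,-2)
river: ρ → (-2,5,4)
closes: descent 0, river 6
min |a| on river = 1

1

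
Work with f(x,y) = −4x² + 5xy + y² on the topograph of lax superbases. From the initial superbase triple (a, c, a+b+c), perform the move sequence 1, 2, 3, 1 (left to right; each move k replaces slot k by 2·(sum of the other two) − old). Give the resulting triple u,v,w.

start (-4,1,2) = (f(1,0),f(0,1),f(1,1))
replace slot 1: 2·(1+2) − (-4) = 10 → (10,1,2)
replace slot 2: 2·(10+2) − 1 = 23 → (10,23,2)
replace slot 3: 2·(10+23) − 2 = 64 → (10,23,64)
replace slot 1: 2·(23+64) − 10 = 164 → (164,23,64)

164,23,64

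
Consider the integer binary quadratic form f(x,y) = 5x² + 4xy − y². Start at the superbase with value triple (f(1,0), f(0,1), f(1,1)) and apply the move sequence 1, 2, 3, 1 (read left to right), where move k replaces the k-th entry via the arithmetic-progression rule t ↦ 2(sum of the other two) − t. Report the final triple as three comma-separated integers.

start (5,-1,8) = (f(1,0),f(0,1),f(1,1))
replace slot 1: 2·((-1)+8) − 5 = 9 → (9,-1,8)
replace slot 2: 2·(9+8) − (-1) = 35 → (9,35,8)
replace slot 3: 2·(9+35) − 8 = 80 → (9,35,80)
replace slot 1: 2·(35+80) − 9 = 221 → (221,35,80)

221,35,80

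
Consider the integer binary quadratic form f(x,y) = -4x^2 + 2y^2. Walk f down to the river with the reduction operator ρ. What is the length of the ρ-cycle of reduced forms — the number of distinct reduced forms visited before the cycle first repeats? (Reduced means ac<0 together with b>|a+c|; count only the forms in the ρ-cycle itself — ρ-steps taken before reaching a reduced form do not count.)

D = 32, ⌊√D⌋ = 5
descent: ρ → (2,4,-2)  [lands on river]
river: ρ → (-2,4,2)
ρ-cycle length = 2 (tail of 1 descent step not counted)

2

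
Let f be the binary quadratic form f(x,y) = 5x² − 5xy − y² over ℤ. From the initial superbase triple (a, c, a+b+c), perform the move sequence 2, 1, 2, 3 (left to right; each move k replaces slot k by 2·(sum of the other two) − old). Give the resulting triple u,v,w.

start (5,-1,-1) = (f(1,0),f(0,1),f(1,1))
replace slot 2: 2·(5+(-1)) − (-1) = 9 → (5,9,-1)
replace slot 1: 2·(9+(-1)) − 5 = 11 → (11,9,-1)
replace slot 2: 2·(11+(-1)) − 9 = 11 → (11,11,-1)
replace slot 3: 2·(11+11) − (-1) = 45 → (11,11,45)

11,11,45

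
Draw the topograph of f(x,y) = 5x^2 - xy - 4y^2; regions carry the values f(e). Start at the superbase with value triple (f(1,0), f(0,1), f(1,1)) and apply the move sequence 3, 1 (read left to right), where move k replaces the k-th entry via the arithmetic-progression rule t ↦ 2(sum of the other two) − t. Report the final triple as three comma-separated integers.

start (5,-4,0) = (f(1,0),f(0,1),f(1,1))
replace slot 3: 2·(5+(-4)) − 0 = 2 → (5,-4,2)
replace slot 1: 2·((-4)+2) − 5 = -9 → (-9,-4,2)

-9,-4,2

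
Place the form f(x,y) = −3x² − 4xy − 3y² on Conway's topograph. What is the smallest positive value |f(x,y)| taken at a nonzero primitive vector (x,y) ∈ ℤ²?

translate: b→-2 (≡4 mod 6), so (3,4,3)→(3,-2,2)
flip: (3,-2,2)→(2,2,3)
reduced (well bottom): (2,2,3) with a≤c, −a<b≤a
well minimum |f| = |-2| = 2 (negative-definite)

2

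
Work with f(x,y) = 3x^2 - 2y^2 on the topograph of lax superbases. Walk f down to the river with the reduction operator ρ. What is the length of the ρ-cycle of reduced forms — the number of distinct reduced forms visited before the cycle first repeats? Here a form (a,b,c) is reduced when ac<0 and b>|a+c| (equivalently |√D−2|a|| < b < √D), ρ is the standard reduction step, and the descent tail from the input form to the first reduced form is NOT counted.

D = 24, ⌊√D⌋ = 4
descent: ρ → (-2,4,1)  [lands on river]
river: ρ → (1,4,-2)
ρ-cycle length = 2 (tail of 1 descent step not counted)

2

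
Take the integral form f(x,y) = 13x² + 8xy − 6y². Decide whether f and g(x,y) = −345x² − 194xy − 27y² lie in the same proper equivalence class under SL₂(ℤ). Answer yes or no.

D₁ = 376, D₂ = 376
river cycle of f (length 16): (-6, 16, 5), (5, 14, -9), (-9, 4, 10), (10, 16, -3), (-3, 14, 15), (15, 16, -2), (-2, 16, 15), (15, 14, -3), (-3, 16, 10), (10, 4, -9), … (6 more)
river cycle of g (length 16): (-1, 18, 13), (13, 8, -6), (-6, 16, 5), (5, 14, -9), (-9, 4, 10), (10, 16, -3), (-3, 14, 15), (15, 16, -2), (-2, 16, 15), (15, 14, -3), … (6 more)
cycles coincide ⇒ equivalent

yes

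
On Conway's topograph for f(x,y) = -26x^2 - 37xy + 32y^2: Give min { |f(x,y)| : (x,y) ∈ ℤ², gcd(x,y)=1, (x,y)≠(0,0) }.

descent: ρ → (32,37,-26)  [lands on river]
river: ρ → (-26,67,2)
river: ρ → (2,65,-59)
river: ρ → (-59,53,8)
river: ρ → (8,59,-38)
river: ρ → (-38,17,29)
river: ρ → (29,41,-26)
river: ρ → (-26,63,7)
river: ρ → (7,63,-26)
river: ρ → (-26,41,29)
river: ρ → (29,17,-38)
river: ρ → (-38,59,8)
river: ρ → (8,53,-59)
river: ρ → (-59,65,2)
river: ρ → (2,67,-26)
river: ρ → (-26,37,32)
river: ρ → (32,27,-31)
river: ρ → (-31,35,28)
river: ρ → (28,21,-38)
river: ρ → (-38,55,11)
river: ρ → (11,55,-38)
river: ρ → (-38,21,28)
river: ρ → (28,35,-31)
river: ρ → (-31,27,32)
closes: descent 1, river 24
min |a| on river = 2

2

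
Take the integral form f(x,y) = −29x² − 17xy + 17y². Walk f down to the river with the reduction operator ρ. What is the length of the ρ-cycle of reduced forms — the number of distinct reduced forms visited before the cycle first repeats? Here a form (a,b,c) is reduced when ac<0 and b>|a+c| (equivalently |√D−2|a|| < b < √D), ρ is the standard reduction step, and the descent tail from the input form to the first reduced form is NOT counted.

D = 2261, ⌊√D⌋ = 47
descent: ρ → (17,17,-29)  [lands on river]
river: ρ → (-29,41,5)
river: ρ → (5,39,-37)
river: ρ → (-37,35,7)
river: ρ → (7,35,-37)
river: ρ → (-37,39,5)
river: ρ → (5,41,-29)
river: ρ → (-29,17,17)
ρ-cycle length = 8 (tail of 1 descent step not counted)

8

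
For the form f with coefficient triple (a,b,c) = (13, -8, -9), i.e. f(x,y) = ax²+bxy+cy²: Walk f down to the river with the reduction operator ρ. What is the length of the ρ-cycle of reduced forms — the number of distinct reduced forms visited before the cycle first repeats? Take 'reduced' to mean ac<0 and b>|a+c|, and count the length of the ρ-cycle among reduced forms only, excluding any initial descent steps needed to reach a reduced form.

D = 532, ⌊√D⌋ = 23
descent: ρ → (-9,8,13)  [lands on river]
river: ρ → (13,18,-4)
river: ρ → (-4,22,3)
river: ρ → (3,20,-11)
river: ρ → (-11,2,12)
river: ρ → (12,22,-1)
river: ρ → (-1,22,12)
river: ρ → (12,2,-11)
river: ρ → (-11,20,3)
river: ρ → (3,22,-4)
river: ρ → (-4,18,13)
river: ρ → (13,8,-9)
river: ρ → (-9,10,12)
river: ρ → (12,14,-7)
river: ρ → (-7,14,12)
river: ρ → (12,10,-9)
ρ-cycle length = 16 (tail of 1 descent step not counted)

16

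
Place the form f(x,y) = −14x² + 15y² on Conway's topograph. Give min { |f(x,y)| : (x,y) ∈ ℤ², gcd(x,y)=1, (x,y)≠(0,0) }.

descent: ρ → (15,0,-14)
descent: ρ → (-14,28,1)  [lands on river]
river: ρ → (1,28,-14)
closes: descent 2, river 2
min |a| on river = 1

1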